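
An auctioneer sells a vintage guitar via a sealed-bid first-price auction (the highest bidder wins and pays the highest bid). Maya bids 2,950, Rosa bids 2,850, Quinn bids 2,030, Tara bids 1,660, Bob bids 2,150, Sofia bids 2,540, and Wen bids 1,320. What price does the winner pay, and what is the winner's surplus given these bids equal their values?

Bids in descending order: Maya 2,950 > Rosa 2,850 > Sofia 2,540 > Bob 2,150 > Quinn 2,030 > Tara 1,660 > Wen 1,320.
Maya is the highest bidder, so Maya wins.
Under the first-price rule, the price is the highest bid: 2,950.
Surplus = 2,950 − 2,950 = 0.

Price 2,950; surplus 0.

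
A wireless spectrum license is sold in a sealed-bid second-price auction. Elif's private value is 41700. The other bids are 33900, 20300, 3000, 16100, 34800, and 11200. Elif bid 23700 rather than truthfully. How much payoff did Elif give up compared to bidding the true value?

The highest competing bid is 34800.
Bidding truthfully at 41700: Elif has the top bid, wins, and pays the second-highest bid 34800. Payoff = 41700 − 34800 = 6900.
Bidding 23700: the top bid is 34800 (a rival), so Elif loses. Payoff = 0.
Regret = truthful payoff − actual payoff = 6900 − 0 = 6900.
Deviating from a truthful bid can only lose payoff in a second-price auction — never gain.

Payoff forgone: 6900.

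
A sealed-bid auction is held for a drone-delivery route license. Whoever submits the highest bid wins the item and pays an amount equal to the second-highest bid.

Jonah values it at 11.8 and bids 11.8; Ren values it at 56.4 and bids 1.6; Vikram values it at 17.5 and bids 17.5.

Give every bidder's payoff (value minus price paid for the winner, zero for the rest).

Bids in descending order: Vikram 17.5 > Jonah 11.8 > Ren 1.6.
Vikram has the top bid and wins; the price is the second-highest bid, 11.8.
Vikram's payoff = 17.5 − 11.8 = 5.7. All other bidders lose, so their payoff is 0.

Jonah 0.0, Ren 0.0, Vikram 5.7.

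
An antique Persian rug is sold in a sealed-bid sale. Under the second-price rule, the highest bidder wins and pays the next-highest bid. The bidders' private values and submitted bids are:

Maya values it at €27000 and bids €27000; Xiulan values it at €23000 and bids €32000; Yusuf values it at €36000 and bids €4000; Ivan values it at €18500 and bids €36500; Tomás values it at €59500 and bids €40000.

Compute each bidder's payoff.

Maya €0, Xiulan €0, Yusuf €0, Ivan €0, Tomás €23000.

Sorted high to low: Tomás €40000, then Ivan €36500, then Xiulan €32000, then Maya €27000, then Yusuf €4000.
Tomás has the top bid and wins; the price is the second-highest bid, €36500.
Tomás's payoff = €59500 − €36500 = €23000. All other bidders lose, so their payoff is 0.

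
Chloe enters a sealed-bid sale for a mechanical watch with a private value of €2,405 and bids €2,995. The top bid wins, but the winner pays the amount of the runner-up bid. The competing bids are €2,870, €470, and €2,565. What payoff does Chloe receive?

Highest competing bid: €2,870.
Chloe's bid €2,995 is the highest overall, so Chloe wins and pays the second-highest bid, €2,870.
Payoff = value − price = €2,405 − €2,870 = -€465.
Overbidding won the item at a price above value — truthful bidding would have avoided this loss.

Chloe's payoff: -€465.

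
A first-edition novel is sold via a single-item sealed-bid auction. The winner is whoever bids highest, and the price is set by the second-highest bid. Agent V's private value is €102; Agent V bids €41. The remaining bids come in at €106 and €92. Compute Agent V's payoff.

Highest competing bid: €106.
Agent V's bid €41 is not the highest, so Agent V loses, pays nothing, and earns zero payoff.

Agent V's payoff: €0.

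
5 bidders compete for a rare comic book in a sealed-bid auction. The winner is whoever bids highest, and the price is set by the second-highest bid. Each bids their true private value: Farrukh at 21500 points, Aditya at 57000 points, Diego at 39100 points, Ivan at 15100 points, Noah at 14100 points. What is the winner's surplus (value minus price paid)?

Ordered from highest: Aditya 57000 points, then Diego 39100 points, then Farrukh 21500 points, then Ivan 15100 points, then Noah 14100 points.
Aditya wins with the top bid and pays the second-highest, 39100 points.
Surplus = 57000 points − 39100 points = 17900 points.

17900 points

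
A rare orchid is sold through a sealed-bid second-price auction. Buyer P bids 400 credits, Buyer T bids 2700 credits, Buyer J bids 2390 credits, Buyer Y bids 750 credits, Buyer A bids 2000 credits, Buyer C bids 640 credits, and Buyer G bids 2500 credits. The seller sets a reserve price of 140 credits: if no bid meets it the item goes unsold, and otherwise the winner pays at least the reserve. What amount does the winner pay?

2500 credits

Sorted high to low: Buyer T 2700 credits, then Buyer G 2500 credits, then Buyer J 2390 credits, then Buyer A 2000 credits, then Buyer Y 750 credits, then Buyer C 640 credits, then Buyer P 400 credits.
Buyer T has the highest bid, so Buyer T wins.
The second-highest bid is 2500 credits, which exceeds the reserve, so that sets the price.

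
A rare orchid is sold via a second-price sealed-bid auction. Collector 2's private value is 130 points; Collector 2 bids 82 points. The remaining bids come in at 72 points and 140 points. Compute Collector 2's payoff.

0 points

Highest competing bid: 140 points.
Collector 2's bid 82 points is not the highest, so Collector 2 loses, pays nothing, and earns zero payoff.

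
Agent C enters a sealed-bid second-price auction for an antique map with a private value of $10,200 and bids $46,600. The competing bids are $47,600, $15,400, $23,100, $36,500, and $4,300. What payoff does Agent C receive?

Payoff = $0.

Highest competing bid: $47,600.
Agent C's bid $46,600 is not the highest, so Agent C loses, pays nothing, and earns zero payoff.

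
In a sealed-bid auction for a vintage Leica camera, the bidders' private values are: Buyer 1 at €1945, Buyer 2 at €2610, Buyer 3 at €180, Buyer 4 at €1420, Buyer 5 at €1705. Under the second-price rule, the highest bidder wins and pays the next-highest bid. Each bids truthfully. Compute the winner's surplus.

Winner's surplus: €665.

Bids in descending order: Buyer 2 €2610 > Buyer 1 €1945 > Buyer 5 €1705 > Buyer 4 €1420 > Buyer 3 €180.
Buyer 2 wins with the top bid and pays the second-highest, €1945.
Surplus = €2610 − €1945 = €665.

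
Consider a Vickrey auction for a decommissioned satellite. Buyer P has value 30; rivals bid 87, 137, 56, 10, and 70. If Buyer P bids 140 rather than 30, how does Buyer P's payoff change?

The highest competing bid is 137.
Bidding truthfully at 30: the top bid is 137 (a rival), so Buyer P loses. Payoff = 0.
Bidding 140: Buyer P has the top bid, wins, and pays the second-highest bid 137. Payoff = 30 − 137 = -107.
Change = -107 − 0 = -107.

Change in payoff: -107.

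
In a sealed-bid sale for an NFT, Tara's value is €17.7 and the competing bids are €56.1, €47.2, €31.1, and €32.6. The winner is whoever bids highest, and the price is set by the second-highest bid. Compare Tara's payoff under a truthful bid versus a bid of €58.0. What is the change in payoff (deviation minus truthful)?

The highest competing bid is €56.1.
Bidding truthfully at €17.7: the top bid is €56.1 (a rival), so Tara loses. Payoff = €0.0.
Bidding €58.0: Tara has the top bid, wins, and pays the second-highest bid €56.1. Payoff = €17.7 − €56.1 = -€38.4.
Change = -€38.4 − €0.0 = -€38.4.

-€38.4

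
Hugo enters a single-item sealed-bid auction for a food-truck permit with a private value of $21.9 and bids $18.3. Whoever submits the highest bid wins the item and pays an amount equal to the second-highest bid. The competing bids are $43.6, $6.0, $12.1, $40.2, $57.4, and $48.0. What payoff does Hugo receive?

$0.0

Highest competing bid: $57.4.
Hugo's bid $18.3 is not the highest, so Hugo loses, pays nothing, and earns zero payoff.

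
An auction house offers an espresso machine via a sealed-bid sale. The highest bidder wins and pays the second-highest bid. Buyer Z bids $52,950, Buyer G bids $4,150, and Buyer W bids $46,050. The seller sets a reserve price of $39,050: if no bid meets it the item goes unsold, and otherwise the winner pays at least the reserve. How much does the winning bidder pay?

Ordered from highest: Buyer Z $52,950 > Buyer W $46,050 > Buyer G $4,150.
Buyer Z has the highest bid, so Buyer Z wins.
The second-highest bid is $46,050, which exceeds the reserve, so that sets the price.

$46,050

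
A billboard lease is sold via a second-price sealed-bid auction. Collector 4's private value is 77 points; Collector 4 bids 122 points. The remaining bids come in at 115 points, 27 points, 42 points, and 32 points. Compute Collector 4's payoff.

Highest competing bid: 115 points.
Collector 4's bid 122 points is the highest overall, so Collector 4 wins and pays the second-highest bid, 115 points.
Payoff = value − price = 77 points − 115 points = -38 points.
Overbidding won the item at a price above value — truthful bidding would have avoided this loss.

The bidder's payoff: -38 points.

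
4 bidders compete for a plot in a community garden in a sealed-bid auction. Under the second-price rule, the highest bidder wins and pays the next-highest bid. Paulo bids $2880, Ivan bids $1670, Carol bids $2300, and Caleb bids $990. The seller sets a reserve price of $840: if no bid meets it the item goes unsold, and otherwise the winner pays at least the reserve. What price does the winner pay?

Price paid: $2300.

Sorted high to low: Paulo $2880, then Carol $2300, then Ivan $1670, then Caleb $990.
Paulo has the highest bid, so Paulo wins.
The second-highest bid is $2300, which exceeds the reserve, so that sets the price.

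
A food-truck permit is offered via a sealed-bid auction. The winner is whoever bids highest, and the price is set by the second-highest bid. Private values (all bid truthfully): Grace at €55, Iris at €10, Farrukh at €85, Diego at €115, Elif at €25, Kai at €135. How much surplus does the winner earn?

Ranking the bids: Kai €135 > Diego €115 > Farrukh €85 > Grace €55 > Elif €25 > Iris €10.
Kai wins with the top bid and pays the second-highest, €115.
Surplus = €135 − €115 = €20.

€20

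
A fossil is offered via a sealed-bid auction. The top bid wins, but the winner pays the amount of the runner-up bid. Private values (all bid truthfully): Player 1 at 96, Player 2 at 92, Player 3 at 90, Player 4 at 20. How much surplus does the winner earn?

Sorted high to low: Player 1 96, then Player 2 92, then Player 3 90, then Player 4 20.
Player 1 wins with the top bid and pays the second-highest, 92.
Surplus = 96 − 92 = 4.

Winner's surplus: 4.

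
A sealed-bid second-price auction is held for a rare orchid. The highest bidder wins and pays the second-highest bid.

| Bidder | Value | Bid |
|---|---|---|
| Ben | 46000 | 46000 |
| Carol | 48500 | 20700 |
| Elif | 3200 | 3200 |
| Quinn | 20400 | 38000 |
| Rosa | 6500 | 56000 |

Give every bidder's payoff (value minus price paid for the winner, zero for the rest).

Sorted high to low: Rosa 56000; Ben 46000; Quinn 38000; Carol 20700; Elif 3200.
Rosa has the top bid and wins; the price is the second-highest bid, 46000.
Rosa's payoff = 6500 − 46000 = -39500. All other bidders lose, so their payoff is 0.

Payoffs: Ben 0, Carol 0, Elif 0, Quinn 0, Rosa -39500.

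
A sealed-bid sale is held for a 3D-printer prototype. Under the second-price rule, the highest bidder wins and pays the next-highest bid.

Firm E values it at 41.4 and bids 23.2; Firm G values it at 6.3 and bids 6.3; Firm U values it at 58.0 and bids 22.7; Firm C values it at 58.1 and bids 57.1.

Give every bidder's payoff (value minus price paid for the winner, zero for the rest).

Ranking the bids: Firm C 57.1, then Firm E 23.2, then Firm U 22.7, then Firm G 6.3.
Firm C has the top bid and wins; the price is the second-highest bid, 23.2.
Firm C's payoff = 58.1 − 23.2 = 34.9. All other bidders lose, so their payoff is 0.

Firm E 0.0, Firm G 0.0, Firm U 0.0, Firm C 34.9.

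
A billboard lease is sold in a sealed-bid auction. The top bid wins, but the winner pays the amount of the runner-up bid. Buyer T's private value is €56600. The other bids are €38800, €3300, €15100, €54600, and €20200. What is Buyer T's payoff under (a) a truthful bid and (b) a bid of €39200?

(a) €2000  (b) €0

The highest competing bid is €54600.
Bidding truthfully at €56600: Buyer T has the top bid, wins, and pays the second-highest bid €54600. Payoff = €56600 − €54600 = €2000.
Bidding €39200: the top bid is €54600 (a rival), so Buyer T loses. Payoff = €0.
Deviating from a truthful bid can only lose payoff in a second-price auction — never gain.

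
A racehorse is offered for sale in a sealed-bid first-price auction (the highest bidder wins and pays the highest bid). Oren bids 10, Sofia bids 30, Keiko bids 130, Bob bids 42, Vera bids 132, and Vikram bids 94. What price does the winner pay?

Ranking the bids: Vera 132; Keiko 130; Vikram 94; Bob 42; Sofia 30; Oren 10.
Vera is the highest bidder, so Vera wins.
Under the first-price rule, the price is the highest bid: 132.

Price paid: 132.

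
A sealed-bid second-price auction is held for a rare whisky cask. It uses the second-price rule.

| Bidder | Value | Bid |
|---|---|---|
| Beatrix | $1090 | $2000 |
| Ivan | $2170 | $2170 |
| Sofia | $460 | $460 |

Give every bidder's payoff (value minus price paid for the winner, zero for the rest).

Beatrix $0, Ivan $170, Sofia $0.

Ranking the bids: Ivan $2170 > Beatrix $2000 > Sofia $460.
Ivan has the top bid and wins; the price is the second-highest bid, $2000.
Ivan's payoff = $2170 − $2000 = $170. All other bidders lose, so their payoff is 0.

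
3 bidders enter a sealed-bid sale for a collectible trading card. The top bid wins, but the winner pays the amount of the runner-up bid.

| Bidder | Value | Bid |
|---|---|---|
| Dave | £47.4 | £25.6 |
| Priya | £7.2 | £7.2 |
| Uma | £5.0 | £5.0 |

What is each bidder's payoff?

Dave £40.2, Priya £0.0, Uma £0.0.

Ordered from highest: Dave £25.6, then Priya £7.2, then Uma £5.0.
Dave has the top bid and wins; the price is the second-highest bid, £7.2.
Dave's payoff = £47.4 − £7.2 = £40.2. All other bidders lose, so their payoff is 0.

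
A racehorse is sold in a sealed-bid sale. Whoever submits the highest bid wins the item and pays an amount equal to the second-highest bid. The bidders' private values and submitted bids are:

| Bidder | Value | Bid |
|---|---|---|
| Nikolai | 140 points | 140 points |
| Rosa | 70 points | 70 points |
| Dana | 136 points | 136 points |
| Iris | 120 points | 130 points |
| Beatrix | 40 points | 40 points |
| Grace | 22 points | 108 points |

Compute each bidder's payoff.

Ordered from highest: Nikolai 140 points > Dana 136 points > Iris 130 points > Grace 108 points > Rosa 70 points > Beatrix 40 points.
Nikolai has the top bid and wins; the price is the second-highest bid, 136 points.
Nikolai's payoff = 140 points − 136 points = 4 points. All other bidders lose, so their payoff is 0.

Payoffs: Nikolai 4 points, Rosa 0 points, Dana 0 points, Iris 0 points, Beatrix 0 points, Grace 0 points.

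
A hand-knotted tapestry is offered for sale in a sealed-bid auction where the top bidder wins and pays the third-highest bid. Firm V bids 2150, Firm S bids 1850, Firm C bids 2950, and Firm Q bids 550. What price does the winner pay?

Ranking the bids: Firm C 2950, then Firm V 2150, then Firm S 1850, then Firm Q 550.
Firm C is the highest bidder, so Firm C wins.
Under the third-price rule, the price is the third-highest bid: 1850.

The winner pays 1850.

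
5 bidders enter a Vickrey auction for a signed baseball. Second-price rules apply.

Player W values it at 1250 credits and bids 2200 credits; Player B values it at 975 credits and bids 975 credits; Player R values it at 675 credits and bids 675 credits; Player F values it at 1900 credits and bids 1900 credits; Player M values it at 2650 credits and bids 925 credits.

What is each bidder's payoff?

Ranking the bids: Player W 2200 credits; Player F 1900 credits; Player B 975 credits; Player M 925 credits; Player R 675 credits.
Player W has the top bid and wins; the price is the second-highest bid, 1900 credits.
Player W's payoff = 1250 credits − 1900 credits = -650 credits. All other bidders lose, so their payoff is 0.

Player W -650 credits, Player B 0 credits, Player R 0 credits, Player F 0 credits, Player M 0 credits.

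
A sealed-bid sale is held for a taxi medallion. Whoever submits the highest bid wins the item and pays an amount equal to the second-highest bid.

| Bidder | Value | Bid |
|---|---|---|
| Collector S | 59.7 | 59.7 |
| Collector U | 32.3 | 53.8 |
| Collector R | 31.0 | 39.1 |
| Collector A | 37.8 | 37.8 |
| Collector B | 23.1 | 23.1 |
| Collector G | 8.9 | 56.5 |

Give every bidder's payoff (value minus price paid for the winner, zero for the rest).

Payoffs: Collector S 3.2, Collector U 0.0, Collector R 0.0, Collector A 0.0, Collector B 0.0, Collector G 0.0.

Bids in descending order: Collector S 59.7; Collector G 56.5; Collector U 53.8; Collector R 39.1; Collector A 37.8; Collector B 23.1.
Collector S has the top bid and wins; the price is the second-highest bid, 56.5.
Collector S's payoff = 59.7 − 56.5 = 3.2. All other bidders lose, so their payoff is 0.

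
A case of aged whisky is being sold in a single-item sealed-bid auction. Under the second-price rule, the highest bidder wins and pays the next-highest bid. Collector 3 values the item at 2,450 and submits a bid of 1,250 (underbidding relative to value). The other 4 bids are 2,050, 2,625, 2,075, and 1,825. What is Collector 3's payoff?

Payoff = 0.

Highest competing bid: 2,625.
Collector 3's bid 1,250 is not the highest, so Collector 3 loses, pays nothing, and earns zero payoff.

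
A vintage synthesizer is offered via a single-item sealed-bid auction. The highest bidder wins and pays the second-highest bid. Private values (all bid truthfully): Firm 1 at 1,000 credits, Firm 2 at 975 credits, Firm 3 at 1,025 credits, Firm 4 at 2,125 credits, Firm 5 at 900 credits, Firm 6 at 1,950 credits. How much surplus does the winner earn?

175 credits

Sorted high to low: Firm 4 2,125 credits; Firm 6 1,950 credits; Firm 3 1,025 credits; Firm 1 1,000 credits; Firm 2 975 credits; Firm 5 900 credits.
Firm 4 wins with the top bid and pays the second-highest, 1,950 credits.
Surplus = 2,125 credits − 1,950 credits = 175 credits.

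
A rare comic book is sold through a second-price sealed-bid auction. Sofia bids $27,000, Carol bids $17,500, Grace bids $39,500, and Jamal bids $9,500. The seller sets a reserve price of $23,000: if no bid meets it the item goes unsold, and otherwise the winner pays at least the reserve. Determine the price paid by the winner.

Price paid: $27,000.

Sorted high to low: Grace $39,500, then Sofia $27,000, then Carol $17,500, then Jamal $9,500.
Grace has the highest bid, so Grace wins.
The second-highest bid is $27,000, which exceeds the reserve, so that sets the price.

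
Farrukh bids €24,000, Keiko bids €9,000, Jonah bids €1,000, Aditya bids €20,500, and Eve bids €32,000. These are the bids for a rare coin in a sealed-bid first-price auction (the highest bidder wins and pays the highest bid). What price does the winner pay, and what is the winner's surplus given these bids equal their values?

Price €32,000; surplus €0.

Ranking the bids: Eve €32,000, then Farrukh €24,000, then Aditya €20,500, then Keiko €9,000, then Jonah €1,000.
Eve is the highest bidder, so Eve wins.
Under the first-price rule, the price is the highest bid: €32,000.
Surplus = €32,000 − €32,000 = €0.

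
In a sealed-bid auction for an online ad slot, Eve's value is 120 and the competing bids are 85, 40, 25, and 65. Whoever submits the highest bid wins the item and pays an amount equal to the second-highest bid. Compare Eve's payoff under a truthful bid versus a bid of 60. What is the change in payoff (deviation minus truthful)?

-35

The highest competing bid is 85.
Bidding truthfully at 120: Eve has the top bid, wins, and pays the second-highest bid 85. Payoff = 120 − 85 = 35.
Bidding 60: the top bid is 85 (a rival), so Eve loses. Payoff = 0.
Change = 0 − 35 = -35.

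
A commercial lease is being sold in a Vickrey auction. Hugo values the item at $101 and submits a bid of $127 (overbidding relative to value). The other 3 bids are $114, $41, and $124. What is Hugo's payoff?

Highest competing bid: $124.
Hugo's bid $127 is the highest overall, so Hugo wins and pays the second-highest bid, $124.
Payoff = value − price = $101 − $124 = -$23.
Overbidding won the item at a price above value — truthful bidding would have avoided this loss.

Hugo's payoff: -$23.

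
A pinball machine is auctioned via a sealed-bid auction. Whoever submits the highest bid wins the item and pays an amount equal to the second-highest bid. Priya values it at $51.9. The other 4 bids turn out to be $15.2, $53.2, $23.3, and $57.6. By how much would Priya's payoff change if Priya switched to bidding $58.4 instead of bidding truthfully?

The highest competing bid is $57.6.
Bidding truthfully at $51.9: the top bid is $57.6 (a rival), so Priya loses. Payoff = $0.0.
Bidding $58.4: Priya has the top bid, wins, and pays the second-highest bid $57.6. Payoff = $51.9 − $57.6 = -$5.7.
Change = -$5.7 − $0.0 = -$5.7.

-$5.7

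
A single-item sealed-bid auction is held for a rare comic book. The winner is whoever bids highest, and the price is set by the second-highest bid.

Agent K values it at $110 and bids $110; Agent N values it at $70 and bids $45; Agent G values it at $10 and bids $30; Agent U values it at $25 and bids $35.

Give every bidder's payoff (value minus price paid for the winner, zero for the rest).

Agent K $65, Agent N $0, Agent G $0, Agent U $0.

Ranking the bids: Agent K $110; Agent N $45; Agent U $35; Agent G $30.
Agent K has the top bid and wins; the price is the second-highest bid, $45.
Agent K's payoff = $110 − $45 = $65. All other bidders lose, so their payoff is 0.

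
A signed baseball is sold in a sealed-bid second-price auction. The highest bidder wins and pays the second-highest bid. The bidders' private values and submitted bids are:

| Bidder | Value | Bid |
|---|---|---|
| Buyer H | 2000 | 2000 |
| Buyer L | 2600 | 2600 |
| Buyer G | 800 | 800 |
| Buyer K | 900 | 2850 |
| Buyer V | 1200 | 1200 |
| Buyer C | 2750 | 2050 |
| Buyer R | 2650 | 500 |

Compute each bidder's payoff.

Sorted high to low: Buyer K 2850; Buyer L 2600; Buyer C 2050; Buyer H 2000; Buyer V 1200; Buyer G 800; Buyer R 500.
Buyer K has the top bid and wins; the price is the second-highest bid, 2600.
Buyer K's payoff = 900 − 2600 = -1700. All other bidders lose, so their payoff is 0.

Buyer H 0, Buyer L 0, Buyer G 0, Buyer K -1700, Buyer V 0, Buyer C 0, Buyer R 0.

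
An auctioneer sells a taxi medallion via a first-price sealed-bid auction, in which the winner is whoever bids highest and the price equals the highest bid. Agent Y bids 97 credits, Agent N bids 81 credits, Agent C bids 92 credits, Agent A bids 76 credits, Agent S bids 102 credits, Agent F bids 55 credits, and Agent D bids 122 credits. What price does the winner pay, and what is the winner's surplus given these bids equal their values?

Bids in descending order: Agent D 122 credits > Agent S 102 credits > Agent Y 97 credits > Agent C 92 credits > Agent N 81 credits > Agent A 76 credits > Agent F 55 credits.
Agent D is the highest bidder, so Agent D wins.
Under the first-price rule, the price is the highest bid: 122 credits.
Surplus = 122 credits − 122 credits = 0 credits.

The winner pays 122 credits for a surplus of 0 credits.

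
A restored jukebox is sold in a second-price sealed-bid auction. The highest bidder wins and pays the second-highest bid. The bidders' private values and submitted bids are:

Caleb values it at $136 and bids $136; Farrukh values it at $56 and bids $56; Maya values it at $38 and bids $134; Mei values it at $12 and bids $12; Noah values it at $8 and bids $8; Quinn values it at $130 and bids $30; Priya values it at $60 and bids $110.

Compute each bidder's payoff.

Ranking the bids: Caleb $136 > Maya $134 > Priya $110 > Farrukh $56 > Quinn $30 > Mei $12 > Noah $8.
Caleb has the top bid and wins; the price is the second-highest bid, $134.
Caleb's payoff = $136 − $134 = $2. All other bidders lose, so their payoff is 0.

Payoffs: Caleb $2, Farrukh $0, Maya $0, Mei $0, Noah $0, Quinn $0, Priya $0.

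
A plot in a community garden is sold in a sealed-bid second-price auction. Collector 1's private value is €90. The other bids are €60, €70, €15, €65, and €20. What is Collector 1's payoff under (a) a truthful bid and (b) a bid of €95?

The highest competing bid is €70.
Bidding truthfully at €90: Collector 1 has the top bid, wins, and pays the second-highest bid €70. Payoff = €90 − €70 = €20.
Bidding €95: Collector 1 has the top bid, wins, and pays the second-highest bid €70. Payoff = €90 − €70 = €20.

Truthful: €20; alternative: €20.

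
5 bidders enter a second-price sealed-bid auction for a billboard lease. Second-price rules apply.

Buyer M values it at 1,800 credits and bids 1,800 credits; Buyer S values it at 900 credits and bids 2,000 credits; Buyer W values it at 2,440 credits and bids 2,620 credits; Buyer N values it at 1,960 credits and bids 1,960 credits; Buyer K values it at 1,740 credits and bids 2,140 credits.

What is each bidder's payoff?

Payoffs: Buyer M 0 credits, Buyer S 0 credits, Buyer W 300 credits, Buyer N 0 credits, Buyer K 0 credits.

Ordered from highest: Buyer W 2,620 credits, then Buyer K 2,140 credits, then Buyer S 2,000 credits, then Buyer N 1,960 credits, then Buyer M 1,800 credits.
Buyer W has the top bid and wins; the price is the second-highest bid, 2,140 credits.
Buyer W's payoff = 2,440 credits − 2,140 credits = 300 credits. All other bidders lose, so their payoff is 0.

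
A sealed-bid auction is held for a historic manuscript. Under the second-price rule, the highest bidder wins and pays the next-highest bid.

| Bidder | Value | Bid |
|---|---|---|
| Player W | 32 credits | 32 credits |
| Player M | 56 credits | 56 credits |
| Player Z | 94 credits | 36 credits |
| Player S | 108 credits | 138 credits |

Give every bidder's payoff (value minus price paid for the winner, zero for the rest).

Payoffs: Player W 0 credits, Player M 0 credits, Player Z 0 credits, Player S 52 credits.

Bids in descending order: Player S 138 credits > Player M 56 credits > Player Z 36 credits > Player W 32 credits.
Player S has the top bid and wins; the price is the second-highest bid, 56 credits.
Player S's payoff = 108 credits − 56 credits = 52 credits. All other bidders lose, so their payoff is 0.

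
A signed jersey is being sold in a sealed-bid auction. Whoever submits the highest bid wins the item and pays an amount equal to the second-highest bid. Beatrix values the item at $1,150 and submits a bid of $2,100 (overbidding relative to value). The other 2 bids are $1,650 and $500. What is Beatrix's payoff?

Highest competing bid: $1,650.
Beatrix's bid $2,100 is the highest overall, so Beatrix wins and pays the second-highest bid, $1,650.
Payoff = value − price = $1,150 − $1,650 = -$500.
Overbidding won the item at a price above value — truthful bidding would have avoided this loss.

Payoff = -$500.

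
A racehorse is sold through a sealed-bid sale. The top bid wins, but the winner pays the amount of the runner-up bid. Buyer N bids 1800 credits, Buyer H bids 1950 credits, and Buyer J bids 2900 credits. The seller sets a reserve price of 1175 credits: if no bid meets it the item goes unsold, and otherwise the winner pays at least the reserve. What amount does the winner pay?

Ordered from highest: Buyer J 2900 credits > Buyer H 1950 credits > Buyer N 1800 credits.
Buyer J has the highest bid, so Buyer J wins.
The second-highest bid is 1950 credits, which exceeds the reserve, so that sets the price.

The winner pays 1950 credits.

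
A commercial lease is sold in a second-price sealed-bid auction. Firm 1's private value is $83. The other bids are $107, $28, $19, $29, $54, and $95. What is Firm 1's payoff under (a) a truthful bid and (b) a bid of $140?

The highest competing bid is $107.
Bidding truthfully at $83: the top bid is $107 (a rival), so Firm 1 loses. Payoff = $0.
Bidding $140: Firm 1 has the top bid, wins, and pays the second-highest bid $107. Payoff = $83 − $107 = -$24.

Truthful: $0; alternative: -$24.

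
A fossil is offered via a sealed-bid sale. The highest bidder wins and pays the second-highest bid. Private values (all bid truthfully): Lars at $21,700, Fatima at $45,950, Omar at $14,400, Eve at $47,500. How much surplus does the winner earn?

$1,550

Ordered from highest: Eve $47,500 > Fatima $45,950 > Lars $21,700 > Omar $14,400.
Eve wins with the top bid and pays the second-highest, $45,950.
Surplus = $47,500 − $45,950 = $1,550.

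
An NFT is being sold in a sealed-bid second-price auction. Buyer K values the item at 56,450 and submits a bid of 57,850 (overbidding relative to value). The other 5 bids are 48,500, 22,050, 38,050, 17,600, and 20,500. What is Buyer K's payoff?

7,950

Highest competing bid: 48,500.
Buyer K's bid 57,850 is the highest overall, so Buyer K wins and pays the second-highest bid, 48,500.
Payoff = value − price = 56,450 − 48,500 = 7,950.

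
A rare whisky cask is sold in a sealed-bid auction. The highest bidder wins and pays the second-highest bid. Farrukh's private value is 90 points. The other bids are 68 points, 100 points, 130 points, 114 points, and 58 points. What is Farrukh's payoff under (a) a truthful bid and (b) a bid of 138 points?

The highest competing bid is 130 points.
Bidding truthfully at 90 points: the top bid is 130 points (a rival), so Farrukh loses. Payoff = 0 points.
Bidding 138 points: Farrukh has the top bid, wins, and pays the second-highest bid 130 points. Payoff = 90 points − 130 points = -40 points.
This is the dominant-strategy logic: truthful bidding weakly beats any alternative.

(a) 0 points  (b) -40 points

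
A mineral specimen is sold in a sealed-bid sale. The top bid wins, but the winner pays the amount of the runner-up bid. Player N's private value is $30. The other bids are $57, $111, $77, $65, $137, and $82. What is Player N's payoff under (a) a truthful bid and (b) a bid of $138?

Truthful: $0; alternative: -$107.

The highest competing bid is $137.
Bidding truthfully at $30: the top bid is $137 (a rival), so Player N loses. Payoff = $0.
Bidding $138: Player N has the top bid, wins, and pays the second-highest bid $137. Payoff = $30 − $137 = -$107.
This is the dominant-strategy logic: truthful bidding weakly beats any alternative.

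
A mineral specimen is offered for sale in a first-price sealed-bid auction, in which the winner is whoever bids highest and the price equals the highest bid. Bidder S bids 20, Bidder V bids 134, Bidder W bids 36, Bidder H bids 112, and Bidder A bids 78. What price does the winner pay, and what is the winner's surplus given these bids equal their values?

Price 134; surplus 0.

Ordered from highest: Bidder V 134 > Bidder H 112 > Bidder A 78 > Bidder W 36 > Bidder S 20.
Bidder V is the highest bidder, so Bidder V wins.
Under the first-price rule, the price is the highest bid: 134.
Surplus = 134 − 134 = 0.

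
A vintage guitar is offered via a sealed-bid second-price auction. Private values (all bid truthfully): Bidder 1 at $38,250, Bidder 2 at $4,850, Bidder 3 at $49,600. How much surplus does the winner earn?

Ranking the bids: Bidder 3 $49,600 > Bidder 1 $38,250 > Bidder 2 $4,850.
Bidder 3 wins with the top bid and pays the second-highest, $38,250.
Surplus = $49,600 − $38,250 = $11,350.

Winner's surplus: $11,350.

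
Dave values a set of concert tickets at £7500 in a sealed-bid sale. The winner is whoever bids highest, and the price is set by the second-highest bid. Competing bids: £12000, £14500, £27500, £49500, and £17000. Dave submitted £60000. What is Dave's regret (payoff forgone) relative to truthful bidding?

Payoff forgone: £42000.

The highest competing bid is £49500.
Bidding truthfully at £7500: the top bid is £49500 (a rival), so Dave loses. Payoff = £0.
Bidding £60000: Dave has the top bid, wins, and pays the second-highest bid £49500. Payoff = £7500 − £49500 = -£42000.
Regret = truthful payoff − actual payoff = £0 − -£42000 = £42000.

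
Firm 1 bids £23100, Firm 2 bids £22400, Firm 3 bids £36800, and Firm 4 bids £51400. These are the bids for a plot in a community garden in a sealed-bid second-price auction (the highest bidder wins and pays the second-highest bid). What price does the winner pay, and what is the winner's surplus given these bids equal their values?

The winner pays £36800 for a surplus of £14600.

Ranking the bids: Firm 4 £51400 > Firm 3 £36800 > Firm 1 £23100 > Firm 2 £22400.
Firm 4 is the highest bidder, so Firm 4 wins.
Under the second-price rule, the price is the second-highest bid: £36800.
Surplus = £51400 − £36800 = £14600.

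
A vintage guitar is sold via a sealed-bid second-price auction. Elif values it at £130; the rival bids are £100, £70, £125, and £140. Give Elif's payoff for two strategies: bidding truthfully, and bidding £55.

The highest competing bid is £140.
Bidding truthfully at £130: the top bid is £140 (a rival), so Elif loses. Payoff = £0.
Bidding £55: the top bid is £140 (a rival), so Elif loses. Payoff = £0.
The bid only affects whether you win, not the price — here both bids land on the same side of the top rival bid, so the deviation is payoff-neutral.

(a) £0  (b) £0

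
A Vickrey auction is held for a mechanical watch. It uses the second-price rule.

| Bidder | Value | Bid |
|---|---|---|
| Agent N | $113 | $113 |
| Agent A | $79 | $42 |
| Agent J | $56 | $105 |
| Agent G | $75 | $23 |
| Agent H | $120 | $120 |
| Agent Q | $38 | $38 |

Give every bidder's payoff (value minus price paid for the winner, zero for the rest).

Ordered from highest: Agent H $120 > Agent N $113 > Agent J $105 > Agent A $42 > Agent Q $38 > Agent G $23.
Agent H has the top bid and wins; the price is the second-highest bid, $113.
Agent H's payoff = $120 − $113 = $7. All other bidders lose, so their payoff is 0.

Agent N $0, Agent A $0, Agent J $0, Agent G $0, Agent H $7, Agent Q $0.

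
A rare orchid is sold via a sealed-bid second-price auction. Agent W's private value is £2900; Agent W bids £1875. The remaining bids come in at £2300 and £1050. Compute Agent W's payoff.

Payoff = £0.

Highest competing bid: £2300.
Agent W's bid £1875 is not the highest, so Agent W loses, pays nothing, and earns zero payoff.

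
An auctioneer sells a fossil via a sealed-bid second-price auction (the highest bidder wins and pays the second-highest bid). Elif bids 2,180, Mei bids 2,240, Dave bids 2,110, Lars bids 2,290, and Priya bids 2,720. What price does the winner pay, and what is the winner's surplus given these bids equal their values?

The winner pays 2,290 for a surplus of 430.

Ordered from highest: Priya 2,720; Lars 2,290; Mei 2,240; Elif 2,180; Dave 2,110.
Priya is the highest bidder, so Priya wins.
Under the second-price rule, the price is the second-highest bid: 2,290.
Surplus = 2,720 − 2,290 = 430.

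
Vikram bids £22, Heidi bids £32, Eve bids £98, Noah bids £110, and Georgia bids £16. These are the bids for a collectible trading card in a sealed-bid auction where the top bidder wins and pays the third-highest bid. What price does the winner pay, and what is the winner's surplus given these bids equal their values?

Ranking the bids: Noah £110 > Eve £98 > Heidi £32 > Vikram £22 > Georgia £16.
Noah is the highest bidder, so Noah wins.
Under the third-price rule, the price is the third-highest bid: £32.
Surplus = £110 − £32 = £78.

Price £32; surplus £78.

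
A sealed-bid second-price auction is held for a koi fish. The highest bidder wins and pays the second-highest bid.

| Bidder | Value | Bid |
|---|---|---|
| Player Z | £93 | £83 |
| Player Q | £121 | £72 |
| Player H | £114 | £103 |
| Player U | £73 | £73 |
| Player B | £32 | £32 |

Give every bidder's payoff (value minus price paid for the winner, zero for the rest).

Payoffs: Player Z £0, Player Q £0, Player H £31, Player U £0, Player B £0.

Ordered from highest: Player H £103 > Player Z £83 > Player U £73 > Player Q £72 > Player B £32.
Player H has the top bid and wins; the price is the second-highest bid, £83.
Player H's payoff = £114 − £83 = £31. All other bidders lose, so their payoff is 0.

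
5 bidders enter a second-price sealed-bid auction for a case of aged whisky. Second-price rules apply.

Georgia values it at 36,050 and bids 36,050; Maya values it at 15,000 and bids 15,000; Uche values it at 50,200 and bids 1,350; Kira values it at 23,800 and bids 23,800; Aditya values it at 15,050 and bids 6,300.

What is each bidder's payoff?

Sorted high to low: Georgia 36,050 > Kira 23,800 > Maya 15,000 > Aditya 6,300 > Uche 1,350.
Georgia has the top bid and wins; the price is the second-highest bid, 23,800.
Georgia's payoff = 36,050 − 23,800 = 12,250. All other bidders lose, so their payoff is 0.

Georgia 12,250, Maya 0, Uche 0, Kira 0, Aditya 0.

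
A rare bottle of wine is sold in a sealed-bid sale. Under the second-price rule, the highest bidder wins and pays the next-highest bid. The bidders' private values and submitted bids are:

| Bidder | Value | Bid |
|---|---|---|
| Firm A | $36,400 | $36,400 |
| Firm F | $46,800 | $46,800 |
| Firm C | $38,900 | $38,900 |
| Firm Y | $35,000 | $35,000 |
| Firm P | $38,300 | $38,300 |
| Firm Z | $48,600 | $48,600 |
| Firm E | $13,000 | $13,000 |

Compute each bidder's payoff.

Payoffs: Firm A $0, Firm F $0, Firm C $0, Firm Y $0, Firm P $0, Firm Z $1,800, Firm E $0.

Ordered from highest: Firm Z $48,600, then Firm F $46,800, then Firm C $38,900, then Firm P $38,300, then Firm A $36,400, then Firm Y $35,000, then Firm E $13,000.
Firm Z has the top bid and wins; the price is the second-highest bid, $46,800.
Firm Z's payoff = $48,600 − $46,800 = $1,800. All other bidders lose, so their payoff is 0.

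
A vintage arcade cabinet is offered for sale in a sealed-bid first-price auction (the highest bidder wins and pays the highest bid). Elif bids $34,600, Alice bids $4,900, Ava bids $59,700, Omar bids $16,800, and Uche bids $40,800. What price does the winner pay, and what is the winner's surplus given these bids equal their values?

Bids in descending order: Ava $59,700, then Uche $40,800, then Elif $34,600, then Omar $16,800, then Alice $4,900.
Ava is the highest bidder, so Ava wins.
Under the first-price rule, the price is the highest bid: $59,700.
Surplus = $59,700 − $59,700 = $0.

Price $59,700; surplus $0.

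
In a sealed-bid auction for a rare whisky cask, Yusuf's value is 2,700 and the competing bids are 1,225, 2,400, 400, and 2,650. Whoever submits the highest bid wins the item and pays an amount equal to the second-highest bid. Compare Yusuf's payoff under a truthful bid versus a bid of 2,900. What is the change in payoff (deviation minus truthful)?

The highest competing bid is 2,650.
Bidding truthfully at 2,700: Yusuf has the top bid, wins, and pays the second-highest bid 2,650. Payoff = 2,700 − 2,650 = 50.
Bidding 2,900: Yusuf has the top bid, wins, and pays the second-highest bid 2,650. Payoff = 2,700 − 2,650 = 50.
Change = 50 − 50 = 0.

Change in payoff: 0.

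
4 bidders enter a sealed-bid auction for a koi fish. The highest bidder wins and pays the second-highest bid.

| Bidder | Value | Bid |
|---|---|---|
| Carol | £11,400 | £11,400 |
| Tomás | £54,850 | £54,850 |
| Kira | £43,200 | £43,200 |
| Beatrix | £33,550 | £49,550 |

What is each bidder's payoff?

Bids in descending order: Tomás £54,850 > Beatrix £49,550 > Kira £43,200 > Carol £11,400.
Tomás has the top bid and wins; the price is the second-highest bid, £49,550.
Tomás's payoff = £54,850 − £49,550 = £5,300. All other bidders lose, so their payoff is 0.

Carol £0, Tomás £5,300, Kira £0, Beatrix £0.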